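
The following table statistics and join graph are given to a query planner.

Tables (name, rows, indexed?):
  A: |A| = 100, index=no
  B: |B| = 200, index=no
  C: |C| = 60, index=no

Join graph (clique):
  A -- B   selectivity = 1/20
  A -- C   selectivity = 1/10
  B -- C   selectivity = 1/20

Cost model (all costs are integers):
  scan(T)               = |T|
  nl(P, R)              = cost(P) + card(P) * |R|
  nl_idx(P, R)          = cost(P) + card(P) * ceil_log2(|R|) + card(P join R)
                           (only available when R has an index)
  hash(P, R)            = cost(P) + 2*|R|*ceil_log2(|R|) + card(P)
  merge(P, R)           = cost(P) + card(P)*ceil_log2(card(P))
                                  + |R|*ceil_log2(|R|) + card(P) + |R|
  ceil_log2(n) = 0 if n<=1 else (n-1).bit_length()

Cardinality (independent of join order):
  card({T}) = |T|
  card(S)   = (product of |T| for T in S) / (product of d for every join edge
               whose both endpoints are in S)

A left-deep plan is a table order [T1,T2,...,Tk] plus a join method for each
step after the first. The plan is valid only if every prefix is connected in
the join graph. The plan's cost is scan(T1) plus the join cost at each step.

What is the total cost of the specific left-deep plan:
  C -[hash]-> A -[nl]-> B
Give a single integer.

121520

step 1: scan C: cost=60, card=60
step 2: join A via hash
    card(P join A) = 60*100/(10) = 600
    cost = 60 + 2*100*7 + 60 = 1520
step 3: join B via nl
    card(P join B) = 600*200/(20*20) = 300
    cost = 1520 + 600*200 = 121520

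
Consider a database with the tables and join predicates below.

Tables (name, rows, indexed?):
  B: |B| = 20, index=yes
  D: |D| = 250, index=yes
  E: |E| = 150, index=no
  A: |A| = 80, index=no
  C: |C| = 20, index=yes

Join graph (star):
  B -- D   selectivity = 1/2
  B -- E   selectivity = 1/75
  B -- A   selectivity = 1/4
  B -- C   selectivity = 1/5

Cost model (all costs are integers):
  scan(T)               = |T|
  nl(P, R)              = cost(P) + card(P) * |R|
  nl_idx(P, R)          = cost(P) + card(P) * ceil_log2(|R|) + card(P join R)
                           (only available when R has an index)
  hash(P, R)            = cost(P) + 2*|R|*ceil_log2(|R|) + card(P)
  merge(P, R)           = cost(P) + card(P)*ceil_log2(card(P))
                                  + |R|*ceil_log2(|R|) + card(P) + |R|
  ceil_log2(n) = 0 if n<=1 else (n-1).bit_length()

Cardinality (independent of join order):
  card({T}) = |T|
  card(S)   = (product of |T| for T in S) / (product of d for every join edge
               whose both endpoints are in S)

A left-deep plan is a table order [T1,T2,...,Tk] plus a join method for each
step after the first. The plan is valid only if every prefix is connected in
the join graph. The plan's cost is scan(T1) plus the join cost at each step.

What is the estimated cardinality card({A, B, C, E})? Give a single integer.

3200

Tables in S: A(80), B(20), C(20), E(150)
Edges inside S: B-E(d=75), B-A(d=4), B-C(d=5)
numerator = 80 * 20 * 20 * 150 = 4800000
denominator = 75 * 4 * 5 = 1500
card(S) = 4800000 / 1500 = 3200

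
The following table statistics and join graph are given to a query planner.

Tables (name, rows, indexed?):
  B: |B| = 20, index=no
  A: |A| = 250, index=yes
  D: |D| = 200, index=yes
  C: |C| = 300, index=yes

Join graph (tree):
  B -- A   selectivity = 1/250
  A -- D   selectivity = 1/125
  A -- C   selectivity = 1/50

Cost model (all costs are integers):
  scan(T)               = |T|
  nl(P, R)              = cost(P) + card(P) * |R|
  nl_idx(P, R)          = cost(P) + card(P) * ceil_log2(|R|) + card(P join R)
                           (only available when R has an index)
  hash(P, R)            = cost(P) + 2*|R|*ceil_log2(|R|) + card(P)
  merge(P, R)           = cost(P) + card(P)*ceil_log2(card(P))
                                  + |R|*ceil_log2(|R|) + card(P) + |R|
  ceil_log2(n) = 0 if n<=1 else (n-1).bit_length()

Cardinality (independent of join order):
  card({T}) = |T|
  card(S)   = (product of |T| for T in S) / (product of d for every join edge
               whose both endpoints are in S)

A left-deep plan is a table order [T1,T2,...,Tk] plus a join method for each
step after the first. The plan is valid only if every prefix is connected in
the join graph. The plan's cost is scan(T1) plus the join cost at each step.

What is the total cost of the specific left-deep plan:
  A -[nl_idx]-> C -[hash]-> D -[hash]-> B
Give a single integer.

11300

step 1: scan A: cost=250, card=250
step 2: join C via nl_idx
    card(P join C) = 250*300/(50) = 1500
    cost = 250 + 250*9 + 1500 = 4000
step 3: join D via hash
    card(P join D) = 1500*200/(125) = 2400
    cost = 4000 + 2*200*8 + 1500 = 8700
step 4: join B via hash
    card(P join B) = 2400*20/(250) = 192
    cost = 8700 + 2*20*5 + 2400 = 11300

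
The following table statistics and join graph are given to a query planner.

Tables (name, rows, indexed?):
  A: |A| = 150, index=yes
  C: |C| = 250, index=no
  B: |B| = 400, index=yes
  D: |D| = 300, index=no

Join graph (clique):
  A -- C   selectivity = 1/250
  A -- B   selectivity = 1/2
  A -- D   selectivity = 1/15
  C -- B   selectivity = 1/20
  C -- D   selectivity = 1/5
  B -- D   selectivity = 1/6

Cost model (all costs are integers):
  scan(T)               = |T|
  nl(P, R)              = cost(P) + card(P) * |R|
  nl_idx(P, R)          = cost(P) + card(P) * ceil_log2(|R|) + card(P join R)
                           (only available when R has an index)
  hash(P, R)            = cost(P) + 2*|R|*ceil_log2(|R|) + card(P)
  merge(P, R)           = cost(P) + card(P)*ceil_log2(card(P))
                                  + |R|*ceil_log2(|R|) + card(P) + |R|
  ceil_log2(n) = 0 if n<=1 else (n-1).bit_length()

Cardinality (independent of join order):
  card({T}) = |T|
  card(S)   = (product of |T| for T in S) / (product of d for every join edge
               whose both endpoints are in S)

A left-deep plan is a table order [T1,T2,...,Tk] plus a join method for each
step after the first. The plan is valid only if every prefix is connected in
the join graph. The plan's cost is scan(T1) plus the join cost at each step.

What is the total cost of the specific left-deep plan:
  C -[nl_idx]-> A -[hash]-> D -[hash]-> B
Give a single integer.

15750

step 1: scan C: cost=250, card=250
step 2: join A via nl_idx
    card(P join A) = 250*150/(250) = 150
    cost = 250 + 250*8 + 150 = 2400
step 3: join D via hash
    card(P join D) = 150*300/(15*5) = 600
    cost = 2400 + 2*300*9 + 150 = 7950
step 4: join B via hash
    card(P join B) = 600*400/(2*20*6) = 1000
    cost = 7950 + 2*400*9 + 600 = 15750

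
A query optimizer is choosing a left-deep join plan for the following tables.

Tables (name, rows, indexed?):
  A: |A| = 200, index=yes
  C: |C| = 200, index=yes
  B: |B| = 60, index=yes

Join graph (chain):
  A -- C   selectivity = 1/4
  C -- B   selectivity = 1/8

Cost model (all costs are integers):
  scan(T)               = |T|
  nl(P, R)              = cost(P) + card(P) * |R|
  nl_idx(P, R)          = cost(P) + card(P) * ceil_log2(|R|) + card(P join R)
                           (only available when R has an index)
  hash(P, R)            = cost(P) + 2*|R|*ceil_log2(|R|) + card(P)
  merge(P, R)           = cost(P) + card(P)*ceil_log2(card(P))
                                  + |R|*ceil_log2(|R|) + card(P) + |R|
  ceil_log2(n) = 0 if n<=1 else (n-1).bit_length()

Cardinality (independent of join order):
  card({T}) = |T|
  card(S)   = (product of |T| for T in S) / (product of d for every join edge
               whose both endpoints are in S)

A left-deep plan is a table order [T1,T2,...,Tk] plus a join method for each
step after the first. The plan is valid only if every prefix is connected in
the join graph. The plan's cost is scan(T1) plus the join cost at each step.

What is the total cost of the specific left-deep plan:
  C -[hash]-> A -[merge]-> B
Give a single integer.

154020

step 1: scan C: cost=200, card=200
step 2: join A via hash
    card(P join A) = 200*200/(4) = 10000
    cost = 200 + 2*200*8 + 200 = 3600
step 3: join B via merge
    card(P join B) = 10000*60/(8) = 75000
    cost = 3600 + 10000*14 + 60*6 + 10000 + 60 = 154020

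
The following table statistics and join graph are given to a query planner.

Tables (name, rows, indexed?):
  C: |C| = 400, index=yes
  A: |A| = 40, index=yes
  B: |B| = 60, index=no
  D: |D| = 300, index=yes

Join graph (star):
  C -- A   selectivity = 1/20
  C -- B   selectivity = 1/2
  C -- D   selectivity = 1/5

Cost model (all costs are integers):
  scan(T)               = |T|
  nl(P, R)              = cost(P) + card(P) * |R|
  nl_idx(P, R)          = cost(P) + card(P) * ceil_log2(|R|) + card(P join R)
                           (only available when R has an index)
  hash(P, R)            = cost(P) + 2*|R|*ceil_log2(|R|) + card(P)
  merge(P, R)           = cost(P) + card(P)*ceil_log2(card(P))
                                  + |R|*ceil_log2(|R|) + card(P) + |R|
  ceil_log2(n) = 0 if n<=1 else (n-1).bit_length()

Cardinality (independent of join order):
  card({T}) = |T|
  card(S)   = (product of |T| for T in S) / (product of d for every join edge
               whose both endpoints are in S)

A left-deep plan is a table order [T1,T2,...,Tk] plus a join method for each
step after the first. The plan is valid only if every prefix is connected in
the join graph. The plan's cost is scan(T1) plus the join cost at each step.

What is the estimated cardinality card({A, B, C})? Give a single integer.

24000

Tables in S: A(40), B(60), C(400)
Edges inside S: C-A(d=20), C-B(d=2)
numerator = 40 * 60 * 400 = 960000
denominator = 20 * 2 = 40
card(S) = 960000 / 40 = 24000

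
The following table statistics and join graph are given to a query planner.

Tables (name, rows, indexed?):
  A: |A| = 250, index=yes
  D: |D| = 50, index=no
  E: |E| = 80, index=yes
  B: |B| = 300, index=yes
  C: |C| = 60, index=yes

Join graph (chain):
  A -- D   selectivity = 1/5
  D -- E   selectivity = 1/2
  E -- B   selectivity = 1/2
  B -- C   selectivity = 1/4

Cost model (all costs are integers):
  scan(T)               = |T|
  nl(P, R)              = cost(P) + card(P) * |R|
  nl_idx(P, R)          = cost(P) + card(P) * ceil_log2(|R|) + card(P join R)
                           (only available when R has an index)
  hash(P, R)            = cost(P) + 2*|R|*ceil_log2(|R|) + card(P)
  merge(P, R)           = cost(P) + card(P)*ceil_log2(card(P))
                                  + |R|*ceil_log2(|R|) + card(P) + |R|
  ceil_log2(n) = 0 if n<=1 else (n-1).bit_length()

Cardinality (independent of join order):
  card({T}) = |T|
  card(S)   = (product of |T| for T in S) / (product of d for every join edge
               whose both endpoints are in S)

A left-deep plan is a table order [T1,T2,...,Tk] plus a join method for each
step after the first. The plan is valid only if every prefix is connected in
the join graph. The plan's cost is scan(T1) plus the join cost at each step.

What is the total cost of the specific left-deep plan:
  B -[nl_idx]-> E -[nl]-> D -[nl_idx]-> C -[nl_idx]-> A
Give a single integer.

step 1: scan B: cost=300, card=300
step 2: join E via nl_idx
    card(P join E) = 300*80/(2) = 12000
    cost = 300 + 300*7 + 12000 = 14400
step 3: join D via nl
    card(P join D) = 12000*50/(2) = 300000
    cost = 14400 + 12000*50 = 614400
step 4: join C via nl_idx
    card(P join C) = 300000*60/(4) = 4500000
    cost = 614400 + 300000*6 + 4500000 = 6914400
step 5: join A via nl_idx
    card(P join A) = 4500000*250/(5) = 225000000
    cost = 6914400 + 4500000*8 + 225000000 = 267914400

267914400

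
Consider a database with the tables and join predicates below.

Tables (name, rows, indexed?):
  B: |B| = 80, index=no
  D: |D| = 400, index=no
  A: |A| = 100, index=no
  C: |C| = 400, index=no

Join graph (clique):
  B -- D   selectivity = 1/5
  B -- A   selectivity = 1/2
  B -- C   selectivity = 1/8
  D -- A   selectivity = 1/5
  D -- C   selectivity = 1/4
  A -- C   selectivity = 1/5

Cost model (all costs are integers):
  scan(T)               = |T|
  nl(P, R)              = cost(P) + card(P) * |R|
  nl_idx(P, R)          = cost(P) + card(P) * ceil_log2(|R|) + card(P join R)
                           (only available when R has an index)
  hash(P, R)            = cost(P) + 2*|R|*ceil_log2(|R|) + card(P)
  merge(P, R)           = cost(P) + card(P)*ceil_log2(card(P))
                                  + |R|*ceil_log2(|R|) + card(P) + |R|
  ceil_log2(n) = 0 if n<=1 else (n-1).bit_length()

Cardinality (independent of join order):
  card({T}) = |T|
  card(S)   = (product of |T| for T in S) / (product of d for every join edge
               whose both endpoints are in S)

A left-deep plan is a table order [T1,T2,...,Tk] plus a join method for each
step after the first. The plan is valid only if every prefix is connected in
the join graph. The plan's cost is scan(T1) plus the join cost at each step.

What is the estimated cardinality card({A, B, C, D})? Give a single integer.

Tables in S: A(100), B(80), C(400), D(400)
Edges inside S: B-D(d=5), B-A(d=2), B-C(d=8), D-A(d=5), D-C(d=4), A-C(d=5)
numerator = 100 * 80 * 400 * 400 = 1280000000
denominator = 5 * 2 * 8 * 5 * 4 * 5 = 8000
card(S) = 1280000000 / 8000 = 160000

160000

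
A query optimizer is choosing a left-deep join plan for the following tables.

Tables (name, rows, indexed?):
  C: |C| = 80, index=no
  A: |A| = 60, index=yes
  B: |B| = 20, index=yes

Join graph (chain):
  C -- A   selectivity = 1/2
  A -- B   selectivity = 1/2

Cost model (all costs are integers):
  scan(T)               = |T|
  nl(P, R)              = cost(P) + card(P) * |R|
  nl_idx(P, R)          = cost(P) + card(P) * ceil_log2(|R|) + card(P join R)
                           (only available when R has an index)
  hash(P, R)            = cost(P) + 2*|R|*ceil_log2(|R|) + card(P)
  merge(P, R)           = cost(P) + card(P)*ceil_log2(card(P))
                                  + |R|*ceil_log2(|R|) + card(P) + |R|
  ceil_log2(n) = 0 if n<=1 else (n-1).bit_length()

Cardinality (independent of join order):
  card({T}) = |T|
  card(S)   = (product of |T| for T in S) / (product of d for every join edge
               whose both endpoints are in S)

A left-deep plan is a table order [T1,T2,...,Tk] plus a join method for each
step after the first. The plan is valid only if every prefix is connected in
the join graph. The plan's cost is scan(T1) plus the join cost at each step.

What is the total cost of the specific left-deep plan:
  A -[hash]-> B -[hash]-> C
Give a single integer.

2040

step 1: scan A: cost=60, card=60
step 2: join B via hash
    card(P join B) = 60*20/(2) = 600
    cost = 60 + 2*20*5 + 60 = 320
step 3: join C via hash
    card(P join C) = 600*80/(2) = 24000
    cost = 320 + 2*80*7 + 600 = 2040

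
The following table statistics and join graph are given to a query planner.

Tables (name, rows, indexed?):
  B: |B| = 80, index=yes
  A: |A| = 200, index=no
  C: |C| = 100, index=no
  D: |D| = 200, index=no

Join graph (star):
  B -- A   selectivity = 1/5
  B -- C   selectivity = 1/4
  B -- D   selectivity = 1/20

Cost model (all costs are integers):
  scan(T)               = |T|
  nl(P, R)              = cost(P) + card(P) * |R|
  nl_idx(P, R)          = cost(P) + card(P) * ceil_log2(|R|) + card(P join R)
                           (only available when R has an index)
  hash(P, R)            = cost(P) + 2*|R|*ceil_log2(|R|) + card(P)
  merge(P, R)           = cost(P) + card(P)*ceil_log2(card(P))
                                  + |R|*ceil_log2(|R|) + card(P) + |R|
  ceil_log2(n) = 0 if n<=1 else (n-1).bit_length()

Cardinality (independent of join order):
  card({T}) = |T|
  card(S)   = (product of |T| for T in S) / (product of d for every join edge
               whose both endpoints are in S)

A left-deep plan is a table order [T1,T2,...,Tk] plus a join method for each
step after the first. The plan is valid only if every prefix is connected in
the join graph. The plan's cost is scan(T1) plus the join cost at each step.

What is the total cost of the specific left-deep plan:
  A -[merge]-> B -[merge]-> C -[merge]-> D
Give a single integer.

step 1: scan A: cost=200, card=200
step 2: join B via merge
    card(P join B) = 200*80/(5) = 3200
    cost = 200 + 200*8 + 80*7 + 200 + 80 = 2640
step 3: join C via merge
    card(P join C) = 3200*100/(4) = 80000
    cost = 2640 + 3200*12 + 100*7 + 3200 + 100 = 45040
step 4: join D via merge
    card(P join D) = 80000*200/(20) = 800000
    cost = 45040 + 80000*17 + 200*8 + 80000 + 200 = 1486840

1486840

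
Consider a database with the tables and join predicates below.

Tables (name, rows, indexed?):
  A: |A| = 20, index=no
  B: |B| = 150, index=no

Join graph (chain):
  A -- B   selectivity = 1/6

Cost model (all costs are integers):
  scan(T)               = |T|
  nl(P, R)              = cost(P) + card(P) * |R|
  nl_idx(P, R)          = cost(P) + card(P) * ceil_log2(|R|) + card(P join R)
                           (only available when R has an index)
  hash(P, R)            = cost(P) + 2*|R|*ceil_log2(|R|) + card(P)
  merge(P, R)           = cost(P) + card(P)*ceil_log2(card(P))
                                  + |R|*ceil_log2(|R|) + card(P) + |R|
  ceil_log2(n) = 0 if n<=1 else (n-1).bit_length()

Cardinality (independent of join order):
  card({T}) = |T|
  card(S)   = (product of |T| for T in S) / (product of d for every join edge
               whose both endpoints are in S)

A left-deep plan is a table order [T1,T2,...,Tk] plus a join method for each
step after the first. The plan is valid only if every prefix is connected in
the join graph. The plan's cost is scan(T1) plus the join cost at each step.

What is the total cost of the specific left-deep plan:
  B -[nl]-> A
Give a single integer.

3150

step 1: scan B: cost=150, card=150
step 2: join A via nl
    card(P join A) = 150*20/(6) = 500
    cost = 150 + 150*20 = 3150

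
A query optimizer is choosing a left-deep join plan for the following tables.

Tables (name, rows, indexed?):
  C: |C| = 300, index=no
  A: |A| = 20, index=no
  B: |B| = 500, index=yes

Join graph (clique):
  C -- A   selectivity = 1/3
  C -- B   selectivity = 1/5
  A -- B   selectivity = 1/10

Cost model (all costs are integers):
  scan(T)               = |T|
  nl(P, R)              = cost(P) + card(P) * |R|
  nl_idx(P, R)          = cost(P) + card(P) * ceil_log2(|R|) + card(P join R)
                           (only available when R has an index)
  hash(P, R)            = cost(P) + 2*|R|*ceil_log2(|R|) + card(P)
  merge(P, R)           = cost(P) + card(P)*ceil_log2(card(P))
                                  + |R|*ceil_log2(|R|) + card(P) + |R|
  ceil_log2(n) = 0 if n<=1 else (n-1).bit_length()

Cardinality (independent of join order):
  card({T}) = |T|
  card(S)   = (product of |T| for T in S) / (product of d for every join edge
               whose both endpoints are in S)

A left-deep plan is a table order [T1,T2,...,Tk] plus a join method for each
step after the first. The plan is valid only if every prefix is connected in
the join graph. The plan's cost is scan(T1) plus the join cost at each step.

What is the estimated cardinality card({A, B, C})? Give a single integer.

Tables in S: A(20), B(500), C(300)
Edges inside S: C-A(d=3), C-B(d=5), A-B(d=10)
numerator = 20 * 500 * 300 = 3000000
denominator = 3 * 5 * 10 = 150
card(S) = 3000000 / 150 = 20000

20000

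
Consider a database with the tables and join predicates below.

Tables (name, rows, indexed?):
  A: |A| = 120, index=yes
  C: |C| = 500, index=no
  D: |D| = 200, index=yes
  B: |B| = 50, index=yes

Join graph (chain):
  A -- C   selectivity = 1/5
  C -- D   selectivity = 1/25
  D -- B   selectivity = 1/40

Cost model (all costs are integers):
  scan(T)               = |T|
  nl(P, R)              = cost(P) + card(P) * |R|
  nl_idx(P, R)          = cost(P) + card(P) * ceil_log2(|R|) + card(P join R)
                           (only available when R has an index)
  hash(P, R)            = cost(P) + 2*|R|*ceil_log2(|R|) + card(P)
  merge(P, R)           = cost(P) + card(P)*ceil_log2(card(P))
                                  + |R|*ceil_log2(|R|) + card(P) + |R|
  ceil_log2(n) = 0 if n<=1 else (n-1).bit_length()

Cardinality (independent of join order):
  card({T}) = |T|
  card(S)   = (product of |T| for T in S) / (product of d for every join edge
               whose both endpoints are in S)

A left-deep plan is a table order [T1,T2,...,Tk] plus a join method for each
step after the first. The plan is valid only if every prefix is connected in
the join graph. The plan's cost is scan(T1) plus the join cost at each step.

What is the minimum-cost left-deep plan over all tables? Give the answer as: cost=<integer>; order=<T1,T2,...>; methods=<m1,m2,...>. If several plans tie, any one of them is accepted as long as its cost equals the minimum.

cost=14630; order=B,D,C,A; methods=nl_idx,merge,hash

Selinger DP (subsets sized 1..n):
  {A}: scan cost=120, card=120
  {C}: scan cost=500, card=500
  {D}: scan cost=200, card=200
  {B}: scan cost=50, card=50
  {AC}: card=12000; try (A,hash)→2680, (C,merge)→6080, (A,merge)→6460, (C,hash)→9240, (A,nl_idx)→16000, (C,nl)→60120 …(+1); best=2680 via (A,hash)
  {CD}: card=4000; try (D,hash)→4200, (C,merge)→7000, (D,merge)→7300, (D,nl_idx)→8500, (C,hash)→9400, (C,nl)→100200 …(+1); best=4200 via (D,hash)
  {BD}: card=250; try (D,nl_idx)→700, (B,hash)→1000, (B,nl_idx)→1650, (D,merge)→2200, (B,merge)→2350, (D,hash)→3300 …(+2); best=700 via (D,nl_idx)
  {ACD}: card=96000; try (A,hash)→9880, (D,hash)→17880, (A,merge)→57160, (A,nl_idx)→128200, (D,merge)→184480, (D,nl_idx)→194680 …(+2); best=9880 via (A,hash)
  {BCD}: card=5000; try (C,merge)→7950, (B,hash)→8800, (C,hash)→9950, (B,nl_idx)→33200, (B,merge)→56550, (C,nl)→125700 …(+1); best=7950 via (C,merge)
  {ABCD}: card=120000; try (A,hash)→14630, (A,merge)→78910, (B,hash)→106480, (A,nl_idx)→162950, (A,nl)→607950, (B,nl_idx)→705880 …(+2); best=14630 via (A,hash)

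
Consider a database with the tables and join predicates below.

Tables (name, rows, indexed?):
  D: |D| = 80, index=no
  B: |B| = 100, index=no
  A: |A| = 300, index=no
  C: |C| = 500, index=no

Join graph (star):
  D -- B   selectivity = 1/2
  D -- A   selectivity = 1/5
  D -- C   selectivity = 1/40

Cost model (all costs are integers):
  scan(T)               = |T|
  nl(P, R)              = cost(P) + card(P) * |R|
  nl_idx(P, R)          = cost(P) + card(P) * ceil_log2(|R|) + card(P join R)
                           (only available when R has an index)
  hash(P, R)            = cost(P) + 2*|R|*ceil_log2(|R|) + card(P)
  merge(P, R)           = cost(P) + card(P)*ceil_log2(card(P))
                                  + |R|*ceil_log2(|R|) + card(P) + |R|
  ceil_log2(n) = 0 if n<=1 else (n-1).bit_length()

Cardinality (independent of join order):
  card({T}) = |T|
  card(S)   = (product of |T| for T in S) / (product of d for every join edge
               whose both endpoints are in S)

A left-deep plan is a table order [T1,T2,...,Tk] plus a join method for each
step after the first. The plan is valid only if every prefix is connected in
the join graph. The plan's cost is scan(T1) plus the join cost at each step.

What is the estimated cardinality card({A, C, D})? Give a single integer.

Tables in S: A(300), C(500), D(80)
Edges inside S: D-A(d=5), D-C(d=40)
numerator = 300 * 500 * 80 = 12000000
denominator = 5 * 40 = 200
card(S) = 12000000 / 200 = 60000

60000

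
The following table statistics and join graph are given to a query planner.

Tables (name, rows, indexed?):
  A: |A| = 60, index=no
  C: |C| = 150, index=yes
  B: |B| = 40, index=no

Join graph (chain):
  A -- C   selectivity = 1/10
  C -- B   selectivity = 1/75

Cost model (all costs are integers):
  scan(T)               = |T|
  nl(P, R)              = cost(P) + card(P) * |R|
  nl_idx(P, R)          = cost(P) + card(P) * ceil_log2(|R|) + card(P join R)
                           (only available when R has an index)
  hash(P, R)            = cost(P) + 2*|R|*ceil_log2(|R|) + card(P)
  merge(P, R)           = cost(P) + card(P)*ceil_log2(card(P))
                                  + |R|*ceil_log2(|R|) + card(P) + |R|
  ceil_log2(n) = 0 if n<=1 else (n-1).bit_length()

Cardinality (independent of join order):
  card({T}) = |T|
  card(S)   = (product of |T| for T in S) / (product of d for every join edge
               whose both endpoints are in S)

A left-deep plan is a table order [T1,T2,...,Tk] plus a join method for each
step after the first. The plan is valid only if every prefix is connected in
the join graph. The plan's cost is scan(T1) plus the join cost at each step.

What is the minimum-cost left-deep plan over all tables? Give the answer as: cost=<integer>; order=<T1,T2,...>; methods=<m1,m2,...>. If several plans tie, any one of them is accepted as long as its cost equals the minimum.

Selinger DP (subsets sized 1..n):
  {A}: scan cost=60, card=60
  {C}: scan cost=150, card=150
  {B}: scan cost=40, card=40
  {AC}: card=900; try (A,hash)→1020, (C,nl_idx)→1440, (C,merge)→1830, (A,merge)→1920, (C,hash)→2520, (C,nl)→9060 …(+1); best=1020 via (A,hash)
  {BC}: card=80; try (C,nl_idx)→440, (B,hash)→780, (C,merge)→1670, (B,merge)→1780, (C,hash)→2480, (C,nl)→6040 …(+1); best=440 via (C,nl_idx)
  {ABC}: card=480; try (A,hash)→1240, (A,merge)→1500, (B,hash)→2400, (A,nl)→5240, (B,merge)→11200, (B,nl)→37020; best=1240 via (A,hash)

cost=1240; order=B,C,A; methods=nl_idx,hash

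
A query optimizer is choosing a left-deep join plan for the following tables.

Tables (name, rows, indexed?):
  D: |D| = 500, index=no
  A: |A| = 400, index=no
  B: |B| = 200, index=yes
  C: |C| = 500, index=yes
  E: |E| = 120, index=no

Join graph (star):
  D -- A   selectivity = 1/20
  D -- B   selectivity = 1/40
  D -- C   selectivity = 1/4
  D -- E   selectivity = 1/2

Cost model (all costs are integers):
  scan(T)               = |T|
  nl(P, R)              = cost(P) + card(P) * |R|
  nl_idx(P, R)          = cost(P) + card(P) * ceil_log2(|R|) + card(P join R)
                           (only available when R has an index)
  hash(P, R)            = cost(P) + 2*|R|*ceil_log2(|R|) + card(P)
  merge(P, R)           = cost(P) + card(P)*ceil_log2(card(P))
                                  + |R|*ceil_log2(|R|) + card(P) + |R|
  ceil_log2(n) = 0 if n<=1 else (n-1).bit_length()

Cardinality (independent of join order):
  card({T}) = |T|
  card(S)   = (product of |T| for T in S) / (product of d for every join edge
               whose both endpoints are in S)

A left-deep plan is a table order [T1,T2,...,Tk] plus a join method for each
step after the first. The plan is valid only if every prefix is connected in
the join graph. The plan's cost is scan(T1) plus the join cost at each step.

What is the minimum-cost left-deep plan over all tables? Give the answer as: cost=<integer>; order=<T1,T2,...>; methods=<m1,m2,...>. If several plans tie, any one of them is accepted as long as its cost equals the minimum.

Selinger DP (subsets sized 1..n):
  {D}: scan cost=500, card=500
  {A}: scan cost=400, card=400
  {B}: scan cost=200, card=200
  {C}: scan cost=500, card=500
  {E}: scan cost=120, card=120
  {AD}: card=10000; try (A,hash)→8200, (D,merge)→9400, (A,merge)→9500, (D,hash)→9800, (D,nl)→200400, (A,nl)→200500; best=8200 via (A,hash)
  {BD}: card=2500; try (B,hash)→4200, (D,merge)→7000, (B,nl_idx)→7000, (B,merge)→7300, (D,hash)→9400, (D,nl)→100200 …(+1); best=4200 via (B,hash)
  {CD}: card=62500; try (D,hash)→10000, (C,hash)→10000, (D,merge)→10500, (C,merge)→10500, (C,nl_idx)→67500, (D,nl)→250500 …(+1); best=10000 via (D,hash)
  {DE}: card=30000; try (E,hash)→2680, (D,merge)→6080, (E,merge)→6460, (D,hash)→9240, (D,nl)→60120, (E,nl)→60500; best=2680 via (E,hash)
  {ABD}: card=50000; try (A,hash)→13900, (B,hash)→21400, (A,merge)→40700, (B,nl_idx)→138200, (B,merge)→160000, (A,nl)→1004200 …(+1); best=13900 via (A,hash)
  {ACD}: card=1250000; try (C,hash)→27200, (A,hash)→79700, (C,merge)→163200, (A,merge)→1076500, (C,nl_idx)→1348200, (C,nl)→5008200 …(+1); best=27200 via (C,hash)
  {ADE}: card=600000; try (E,hash)→19880, (A,hash)→39880, (E,merge)→159160, (A,merge)→486680, (E,nl)→1208200, (A,nl)→12002680; best=19880 via (E,hash)
  {BCD}: card=312500; try (C,hash)→15700, (C,merge)→41700, (B,hash)→75700, (C,nl_idx)→339200, (B,nl_idx)→822500, (B,merge)→1074300 …(+2); best=15700 via (C,hash)
  {BDE}: card=150000; try (E,hash)→8380, (B,hash)→35880, (E,merge)→37660, (E,nl)→304200, (B,nl_idx)→392680, (B,merge)→484480 …(+1); best=8380 via (E,hash)
  {CDE}: card=3750000; try (C,hash)→41680, (E,hash)→74180, (C,merge)→487680, (E,merge)→1073460, (C,nl_idx)→4022680, (E,nl)→7510000 …(+1); best=41680 via (C,hash)
  {ABCD}: card=6250000; try (C,hash)→72900, (A,hash)→335400, (C,merge)→868900, (B,hash)→1280400, (A,merge)→6269700, (C,nl_idx)→6713900 …(+5); best=72900 via (C,hash)
  {ABDE}: card=3000000; try (E,hash)→65580, (A,hash)→165580, (B,hash)→623080, (E,merge)→864860, (A,merge)→2862380, (E,nl)→6013900 …(+4); best=65580 via (E,hash)
  {ACDE}: card=75000000; try (C,hash)→628880, (E,hash)→1278880, (A,hash)→3798880, (C,merge)→12624880, (E,merge)→27528160, (C,nl_idx)→80419880 …(+4); best=628880 via (C,hash)
  {BCDE}: card=18750000; try (C,hash)→167380, (E,hash)→329880, (C,merge)→2863380, (B,hash)→3794880, (E,merge)→6266660, (C,nl_idx)→20108380 …(+5); best=167380 via (C,hash)
  {ABCDE}: card=375000000; try (C,hash)→3074580, (E,hash)→6324580, (A,hash)→18924580, (C,merge)→69070580, (B,hash)→75632080, (E,merge)→150073860 …(+8); best=3074580 via (C,hash)

cost=3074580; order=D,B,A,E,C; methods=hash,hash,hash,hash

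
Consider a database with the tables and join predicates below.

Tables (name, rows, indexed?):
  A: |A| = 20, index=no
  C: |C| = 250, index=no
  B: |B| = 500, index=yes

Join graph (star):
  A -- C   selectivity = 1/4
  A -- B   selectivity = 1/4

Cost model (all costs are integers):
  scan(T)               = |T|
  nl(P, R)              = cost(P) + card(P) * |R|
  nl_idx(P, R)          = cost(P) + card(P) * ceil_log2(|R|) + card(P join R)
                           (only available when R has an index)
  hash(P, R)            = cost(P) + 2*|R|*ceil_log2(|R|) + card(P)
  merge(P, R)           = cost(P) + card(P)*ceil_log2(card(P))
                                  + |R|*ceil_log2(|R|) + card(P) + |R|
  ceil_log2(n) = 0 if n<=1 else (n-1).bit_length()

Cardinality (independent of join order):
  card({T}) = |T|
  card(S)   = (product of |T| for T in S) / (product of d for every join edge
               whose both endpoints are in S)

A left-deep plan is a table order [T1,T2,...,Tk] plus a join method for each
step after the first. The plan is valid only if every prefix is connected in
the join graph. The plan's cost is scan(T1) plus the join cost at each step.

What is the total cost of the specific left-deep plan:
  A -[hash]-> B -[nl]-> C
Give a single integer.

634040

step 1: scan A: cost=20, card=20
step 2: join B via hash
    card(P join B) = 20*500/(4) = 2500
    cost = 20 + 2*500*9 + 20 = 9040
step 3: join C via nl
    card(P join C) = 2500*250/(4) = 156250
    cost = 9040 + 2500*250 = 634040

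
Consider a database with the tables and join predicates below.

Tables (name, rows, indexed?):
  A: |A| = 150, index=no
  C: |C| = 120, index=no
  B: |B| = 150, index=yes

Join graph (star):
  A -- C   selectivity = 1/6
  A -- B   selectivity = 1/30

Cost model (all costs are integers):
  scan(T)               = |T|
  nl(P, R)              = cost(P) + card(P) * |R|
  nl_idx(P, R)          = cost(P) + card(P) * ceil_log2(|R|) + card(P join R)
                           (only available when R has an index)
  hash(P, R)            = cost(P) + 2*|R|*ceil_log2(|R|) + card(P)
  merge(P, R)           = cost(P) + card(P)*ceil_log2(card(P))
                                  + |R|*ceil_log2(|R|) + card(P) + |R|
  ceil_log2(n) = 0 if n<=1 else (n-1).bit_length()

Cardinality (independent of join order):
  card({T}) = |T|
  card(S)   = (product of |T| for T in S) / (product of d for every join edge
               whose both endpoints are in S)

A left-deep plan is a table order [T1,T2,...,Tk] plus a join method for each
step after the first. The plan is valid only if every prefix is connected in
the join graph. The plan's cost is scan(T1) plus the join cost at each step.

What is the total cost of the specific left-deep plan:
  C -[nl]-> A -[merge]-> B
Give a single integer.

step 1: scan C: cost=120, card=120
step 2: join A via nl
    card(P join A) = 120*150/(6) = 3000
    cost = 120 + 120*150 = 18120
step 3: join B via merge
    card(P join B) = 3000*150/(30) = 15000
    cost = 18120 + 3000*12 + 150*8 + 3000 + 150 = 58470

58470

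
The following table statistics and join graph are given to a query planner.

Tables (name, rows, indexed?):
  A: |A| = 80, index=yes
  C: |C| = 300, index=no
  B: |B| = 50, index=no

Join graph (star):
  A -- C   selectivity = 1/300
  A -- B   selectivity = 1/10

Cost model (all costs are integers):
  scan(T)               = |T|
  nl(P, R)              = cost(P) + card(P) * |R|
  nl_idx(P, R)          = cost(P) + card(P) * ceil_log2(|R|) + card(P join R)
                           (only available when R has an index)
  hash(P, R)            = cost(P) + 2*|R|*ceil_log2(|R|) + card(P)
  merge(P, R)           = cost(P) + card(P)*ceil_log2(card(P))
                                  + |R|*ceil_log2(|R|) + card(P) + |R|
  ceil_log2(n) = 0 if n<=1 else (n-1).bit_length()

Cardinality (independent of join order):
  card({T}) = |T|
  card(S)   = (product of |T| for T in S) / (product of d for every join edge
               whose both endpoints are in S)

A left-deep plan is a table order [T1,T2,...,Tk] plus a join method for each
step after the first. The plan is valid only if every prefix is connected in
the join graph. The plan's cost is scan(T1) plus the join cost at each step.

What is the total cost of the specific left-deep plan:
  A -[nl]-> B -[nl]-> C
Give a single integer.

124080

step 1: scan A: cost=80, card=80
step 2: join B via nl
    card(P join B) = 80*50/(10) = 400
    cost = 80 + 80*50 = 4080
step 3: join C via nl
    card(P join C) = 400*300/(300) = 400
    cost = 4080 + 400*300 = 124080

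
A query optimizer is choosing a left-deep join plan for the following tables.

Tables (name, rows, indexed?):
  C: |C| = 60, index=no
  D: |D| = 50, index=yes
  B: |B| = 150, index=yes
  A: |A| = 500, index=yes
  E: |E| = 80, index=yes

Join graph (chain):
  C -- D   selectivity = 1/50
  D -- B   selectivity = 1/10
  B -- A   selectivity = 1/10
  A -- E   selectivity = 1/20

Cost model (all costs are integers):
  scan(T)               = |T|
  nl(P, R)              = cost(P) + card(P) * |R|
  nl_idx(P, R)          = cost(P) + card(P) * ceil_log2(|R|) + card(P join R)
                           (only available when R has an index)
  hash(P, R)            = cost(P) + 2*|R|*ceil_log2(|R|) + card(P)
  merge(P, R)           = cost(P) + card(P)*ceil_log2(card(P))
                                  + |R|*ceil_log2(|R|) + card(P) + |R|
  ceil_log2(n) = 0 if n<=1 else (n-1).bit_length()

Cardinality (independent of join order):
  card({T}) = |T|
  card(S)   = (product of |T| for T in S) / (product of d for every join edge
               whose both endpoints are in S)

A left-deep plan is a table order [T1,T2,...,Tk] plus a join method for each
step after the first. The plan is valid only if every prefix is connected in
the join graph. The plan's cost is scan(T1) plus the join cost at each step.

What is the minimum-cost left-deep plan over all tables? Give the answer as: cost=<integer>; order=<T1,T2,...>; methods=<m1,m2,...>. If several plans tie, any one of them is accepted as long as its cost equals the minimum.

Selinger DP (subsets sized 1..n):
  {C}: scan cost=60, card=60
  {D}: scan cost=50, card=50
  {B}: scan cost=150, card=150
  {A}: scan cost=500, card=500
  {E}: scan cost=80, card=80
  {CD}: card=60; try (D,nl_idx)→480, (D,hash)→720, (C,hash)→820, (C,merge)→820, (D,merge)→830, (C,nl)→3050 …(+1); best=480 via (D,nl_idx)
  {BD}: card=750; try (D,hash)→900, (B,nl_idx)→1200, (B,merge)→1750, (D,nl_idx)→1800, (D,merge)→1850, (B,hash)→2500 …(+2); best=900 via (D,hash)
  {AB}: card=7500; try (B,hash)→3400, (A,merge)→6500, (B,merge)→6850, (A,nl_idx)→9000, (A,hash)→9300, (B,nl_idx)→12000 …(+2); best=3400 via (B,hash)
  {AE}: card=2000; try (E,hash)→2120, (A,nl_idx)→2800, (A,merge)→5720, (E,nl_idx)→6000, (E,merge)→6140, (A,hash)→9160 …(+2); best=2120 via (E,hash)
  {BCD}: card=900; try (B,nl_idx)→1860, (B,merge)→2250, (C,hash)→2370, (B,hash)→2940, (B,nl)→9480, (C,merge)→9570 …(+1); best=1860 via (B,nl_idx)
  {ABD}: card=37500; try (A,hash)→10650, (D,hash)→11500, (A,merge)→14150, (A,nl_idx)→45150, (D,nl_idx)→85900, (D,merge)→108750 …(+2); best=10650 via (A,hash)
  {ABE}: card=30000; try (B,hash)→6520, (E,hash)→12020, (B,merge)→27470, (B,nl_idx)→48120, (E,nl_idx)→85900, (E,merge)→109040 …(+2); best=6520 via (B,hash)
  {ABCD}: card=45000; try (A,hash)→11760, (A,merge)→16760, (C,hash)→48870, (A,nl_idx)→54960, (A,nl)→451860, (C,merge)→648570 …(+1); best=11760 via (A,hash)
  {ABDE}: card=150000; try (D,hash)→37120, (E,hash)→49270, (D,nl_idx)→336520, (E,nl_idx)→423150, (D,merge)→486870, (E,merge)→648790 …(+2); best=37120 via (D,hash)
  {ABCDE}: card=180000; try (E,hash)→57880, (C,hash)→187840, (E,nl_idx)→506760, (E,merge)→777400, (C,merge)→2887540, (E,nl)→3611760 …(+1); best=57880 via (E,hash)

cost=57880; order=C,D,B,A,E; methods=nl_idx,nl_idx,hash,hash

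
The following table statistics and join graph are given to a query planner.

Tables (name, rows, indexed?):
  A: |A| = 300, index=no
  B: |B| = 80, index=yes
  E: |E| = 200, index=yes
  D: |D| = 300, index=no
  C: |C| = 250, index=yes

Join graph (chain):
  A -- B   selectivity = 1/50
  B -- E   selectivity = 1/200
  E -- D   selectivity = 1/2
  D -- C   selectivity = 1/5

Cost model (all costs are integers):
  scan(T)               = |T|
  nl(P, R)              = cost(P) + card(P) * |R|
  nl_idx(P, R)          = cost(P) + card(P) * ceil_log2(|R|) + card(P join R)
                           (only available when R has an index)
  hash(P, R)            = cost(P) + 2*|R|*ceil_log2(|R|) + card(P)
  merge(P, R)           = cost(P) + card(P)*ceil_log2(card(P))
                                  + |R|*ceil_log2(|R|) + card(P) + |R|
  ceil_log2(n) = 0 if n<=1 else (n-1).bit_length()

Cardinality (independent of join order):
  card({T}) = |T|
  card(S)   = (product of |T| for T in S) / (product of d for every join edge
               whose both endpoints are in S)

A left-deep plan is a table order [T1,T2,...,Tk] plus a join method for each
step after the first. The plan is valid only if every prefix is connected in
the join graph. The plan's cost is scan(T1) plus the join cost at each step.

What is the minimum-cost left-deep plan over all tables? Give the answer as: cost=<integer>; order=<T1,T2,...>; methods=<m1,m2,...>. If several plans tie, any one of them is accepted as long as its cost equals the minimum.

cost=86320; order=B,E,A,D,C; methods=nl_idx,merge,hash,hash

Selinger DP (subsets sized 1..n):
  {A}: scan cost=300, card=300
  {B}: scan cost=80, card=80
  {E}: scan cost=200, card=200
  {D}: scan cost=300, card=300
  {C}: scan cost=250, card=250
  {AB}: card=480; try (B,hash)→1720, (B,nl_idx)→2880, (A,merge)→3720, (B,merge)→3940, (A,hash)→5560, (A,nl)→24080 …(+1); best=1720 via (B,hash)
  {BE}: card=80; try (E,nl_idx)→800, (B,hash)→1520, (B,nl_idx)→1680, (E,merge)→2520, (B,merge)→2640, (E,hash)→3360 …(+2); best=800 via (E,nl_idx)
  {DE}: card=30000; try (E,hash)→3800, (D,merge)→5000, (E,merge)→5100, (D,hash)→5800, (E,nl_idx)→32700, (D,nl)→60200 …(+1); best=3800 via (E,hash)
  {CD}: card=15000; try (C,hash)→4600, (D,merge)→5500, (C,merge)→5550, (D,hash)→5900, (C,nl_idx)→17700, (D,nl)→75250 …(+1); best=4600 via (C,hash)
  {ABE}: card=480; try (A,merge)→4440, (E,hash)→5400, (E,nl_idx)→6040, (A,hash)→6280, (E,merge)→8320, (A,nl)→24800 …(+1); best=4440 via (A,merge)
  {BDE}: card=12000; try (D,merge)→4440, (D,hash)→6280, (D,nl)→24800, (B,hash)→34920, (B,nl_idx)→225800, (B,merge)→484440 …(+1); best=4440 via (D,merge)
  {CDE}: card=1500000; try (E,hash)→22800, (C,hash)→37800, (E,merge)→231400, (C,merge)→486050, (E,nl_idx)→1624600, (C,nl_idx)→1743800 …(+2); best=22800 via (E,hash)
  {ABDE}: card=72000; try (D,hash)→10320, (D,merge)→12240, (A,hash)→21840, (D,nl)→148440, (A,merge)→187440, (A,nl)→3604440; best=10320 via (D,hash)
  {BCDE}: card=600000; try (C,hash)→20440, (C,merge)→186690, (C,nl_idx)→700440, (B,hash)→1523920, (C,nl)→3004440, (B,nl_idx)→11122800 …(+2); best=20440 via (C,hash)
  {ABCDE}: card=3600000; try (C,hash)→86320, (A,hash)→625840, (C,merge)→1308570, (C,nl_idx)→4186320, (A,merge)→12623440, (C,nl)→18010320 …(+1); best=86320 via (C,hash)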